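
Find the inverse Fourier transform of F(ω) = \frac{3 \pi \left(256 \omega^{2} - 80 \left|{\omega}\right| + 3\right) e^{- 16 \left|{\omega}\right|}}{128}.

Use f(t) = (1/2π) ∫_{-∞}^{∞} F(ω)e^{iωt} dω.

f(t) = \frac{3 t^{4}}{\left(t^{2} + 256\right)^{3}}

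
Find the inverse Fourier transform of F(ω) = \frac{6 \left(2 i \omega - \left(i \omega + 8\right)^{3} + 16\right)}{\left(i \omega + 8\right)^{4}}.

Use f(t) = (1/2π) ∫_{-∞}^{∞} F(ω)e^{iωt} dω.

f(t) = 6 \left(t^{2} - 1\right) e^{- 8 t} u\left(t\right)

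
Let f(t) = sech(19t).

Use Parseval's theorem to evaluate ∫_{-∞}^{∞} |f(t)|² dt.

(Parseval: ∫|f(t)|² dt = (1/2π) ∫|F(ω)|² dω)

∫|f(t)|² dt = \frac{2}{19}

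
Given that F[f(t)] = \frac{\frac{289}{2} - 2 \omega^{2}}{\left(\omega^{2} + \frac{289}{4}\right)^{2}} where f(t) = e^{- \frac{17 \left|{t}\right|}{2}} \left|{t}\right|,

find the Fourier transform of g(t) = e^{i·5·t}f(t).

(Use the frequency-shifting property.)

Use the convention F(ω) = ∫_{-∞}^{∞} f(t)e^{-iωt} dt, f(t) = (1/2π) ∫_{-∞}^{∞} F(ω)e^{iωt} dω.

F[g](ω) = \frac{8 \left(289 - 4 \left(\omega - 5\right)^{2}\right)}{\left(4 \left(\omega - 5\right)^{2} + 289\right)^{2}}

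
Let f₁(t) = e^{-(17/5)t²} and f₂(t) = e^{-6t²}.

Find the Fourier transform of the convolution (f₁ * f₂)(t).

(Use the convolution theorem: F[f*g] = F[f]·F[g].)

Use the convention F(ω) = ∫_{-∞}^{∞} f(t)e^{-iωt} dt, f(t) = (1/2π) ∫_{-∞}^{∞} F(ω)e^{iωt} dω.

F[f₁*f₂](ω) = \frac{\sqrt{510} \pi e^{- \frac{47 \omega^{2}}{408}}}{102}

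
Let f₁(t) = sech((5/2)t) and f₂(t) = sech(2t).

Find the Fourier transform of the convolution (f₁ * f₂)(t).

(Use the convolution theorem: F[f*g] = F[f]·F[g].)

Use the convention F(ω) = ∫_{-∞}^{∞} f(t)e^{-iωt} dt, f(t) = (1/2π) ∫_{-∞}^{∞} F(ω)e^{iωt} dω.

F[f₁*f₂](ω) = \frac{\pi^{2}}{5 \cosh{\left(\frac{\pi \omega}{5} \right)} \cosh{\left(\frac{\pi \omega}{4} \right)}}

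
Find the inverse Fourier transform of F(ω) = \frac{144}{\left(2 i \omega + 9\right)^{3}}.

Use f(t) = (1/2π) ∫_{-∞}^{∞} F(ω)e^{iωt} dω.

f(t) = 9 t^{2} e^{- \frac{9 t}{2}} u\left(t\right)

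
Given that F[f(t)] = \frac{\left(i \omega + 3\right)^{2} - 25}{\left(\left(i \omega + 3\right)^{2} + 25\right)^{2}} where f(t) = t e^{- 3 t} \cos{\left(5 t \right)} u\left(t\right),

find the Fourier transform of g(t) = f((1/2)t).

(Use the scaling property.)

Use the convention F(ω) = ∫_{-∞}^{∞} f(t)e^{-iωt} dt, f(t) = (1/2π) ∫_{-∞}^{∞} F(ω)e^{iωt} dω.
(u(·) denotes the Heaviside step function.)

F[g](ω) = \frac{2 \left(\left(2 i \omega + 3\right)^{2} - 25\right)}{\left(\left(2 i \omega + 3\right)^{2} + 25\right)^{2}}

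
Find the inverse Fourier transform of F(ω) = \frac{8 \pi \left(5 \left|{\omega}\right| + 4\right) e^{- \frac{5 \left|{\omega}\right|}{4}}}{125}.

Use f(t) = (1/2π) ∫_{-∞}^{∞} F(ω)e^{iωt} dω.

f(t) = \frac{1}{\left(t^{2} + \frac{25}{16}\right)^{2}}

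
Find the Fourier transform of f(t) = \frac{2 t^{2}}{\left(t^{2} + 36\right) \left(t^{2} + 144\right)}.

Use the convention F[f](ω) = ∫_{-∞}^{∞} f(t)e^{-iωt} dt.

F(ω) = \frac{\pi \left(2 - e^{6 \left|{\omega}\right|}\right) e^{- 12 \left|{\omega}\right|}}{9}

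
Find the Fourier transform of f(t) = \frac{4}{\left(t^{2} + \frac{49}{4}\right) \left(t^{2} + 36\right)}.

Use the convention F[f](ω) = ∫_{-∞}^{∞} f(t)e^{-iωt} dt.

F(ω) = - \frac{8 \pi e^{- 6 \left|{\omega}\right|}}{285} + \frac{32 \pi e^{- \frac{7 \left|{\omega}\right|}{2}}}{665}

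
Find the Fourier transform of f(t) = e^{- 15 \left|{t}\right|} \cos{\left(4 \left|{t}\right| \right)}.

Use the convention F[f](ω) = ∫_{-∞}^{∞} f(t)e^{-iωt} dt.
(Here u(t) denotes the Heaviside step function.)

F(ω) = \frac{30 \left(\omega^{2} + 241\right)}{\omega^{4} + 418 \omega^{2} + 58081}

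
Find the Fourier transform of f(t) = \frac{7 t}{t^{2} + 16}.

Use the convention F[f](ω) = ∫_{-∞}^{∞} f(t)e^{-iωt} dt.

F(ω) = - 7 i \pi e^{- 4 \left|{\omega}\right|} \operatorname{sign}{\left(\omega \right)}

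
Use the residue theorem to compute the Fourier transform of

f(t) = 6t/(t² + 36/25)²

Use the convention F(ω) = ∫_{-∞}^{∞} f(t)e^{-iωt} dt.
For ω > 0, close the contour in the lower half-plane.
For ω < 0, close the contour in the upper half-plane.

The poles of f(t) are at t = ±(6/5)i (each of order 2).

Let g(z) = f(z)e^{-iωz}; for large |z| the factor e^{-iωz} decays in the lower half-plane when ω > 0 and in the upper half-plane when ω < 0.

Case ω > 0 (lower half-plane, clockwise contour ⇒ F(ω) = -2πi·ΣRes):
  Res_{z = - \frac{6 i}{5}} g(z) = \frac{5 \omega e^{- \frac{6 \omega}{5}}}{4} (pole of order 2)
  F(ω) = -2πi·ΣRes = - \frac{5 i \pi \omega e^{- \frac{6 \omega}{5}}}{2}

Case ω < 0 (upper half-plane, counterclockwise contour ⇒ F(ω) = +2πi·ΣRes):
  Res_{z = \frac{6 i}{5}} g(z) = - \frac{5 \omega e^{\frac{6 \omega}{5}}}{4} (pole of order 2)
  F(ω) = 2πi·ΣRes = - \frac{5 i \pi \omega e^{\frac{6 \omega}{5}}}{2}

Both cases combine into a single formula in |ω|:

F(ω) = - \frac{5 i \pi \omega e^{- \frac{6 \left|{\omega}\right|}{5}}}{2}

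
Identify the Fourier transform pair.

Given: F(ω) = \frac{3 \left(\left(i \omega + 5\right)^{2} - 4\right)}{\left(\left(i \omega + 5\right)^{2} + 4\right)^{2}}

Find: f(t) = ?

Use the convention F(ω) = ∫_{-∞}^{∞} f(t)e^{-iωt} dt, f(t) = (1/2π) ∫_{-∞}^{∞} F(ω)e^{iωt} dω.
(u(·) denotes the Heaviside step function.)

f(t) = 3 t e^{- 5 t} \cos{\left(2 t \right)} u\left(t\right)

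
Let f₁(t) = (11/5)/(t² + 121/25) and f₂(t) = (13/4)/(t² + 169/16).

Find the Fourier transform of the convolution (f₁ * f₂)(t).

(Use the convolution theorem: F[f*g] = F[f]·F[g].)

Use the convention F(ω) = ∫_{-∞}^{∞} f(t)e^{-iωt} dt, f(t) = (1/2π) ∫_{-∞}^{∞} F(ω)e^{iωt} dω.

F[f₁*f₂](ω) = \pi^{2} e^{- \frac{109 \left|{\omega}\right|}{20}}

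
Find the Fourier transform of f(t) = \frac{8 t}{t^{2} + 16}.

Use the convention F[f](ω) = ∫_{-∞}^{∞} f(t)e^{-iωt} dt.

F(ω) = - 8 i \pi e^{- 4 \left|{\omega}\right|} \operatorname{sign}{\left(\omega \right)}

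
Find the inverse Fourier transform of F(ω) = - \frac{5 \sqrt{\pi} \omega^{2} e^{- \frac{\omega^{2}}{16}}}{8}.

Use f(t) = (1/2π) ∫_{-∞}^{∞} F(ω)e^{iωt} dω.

f(t) = 5 \left(16 t^{2} - 2\right) e^{- 4 t^{2}}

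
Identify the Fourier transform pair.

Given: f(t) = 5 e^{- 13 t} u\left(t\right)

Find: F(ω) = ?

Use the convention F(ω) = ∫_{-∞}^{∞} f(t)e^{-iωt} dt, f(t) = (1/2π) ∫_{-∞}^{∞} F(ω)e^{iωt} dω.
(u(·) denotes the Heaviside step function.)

F(ω) = \frac{5}{i \omega + 13}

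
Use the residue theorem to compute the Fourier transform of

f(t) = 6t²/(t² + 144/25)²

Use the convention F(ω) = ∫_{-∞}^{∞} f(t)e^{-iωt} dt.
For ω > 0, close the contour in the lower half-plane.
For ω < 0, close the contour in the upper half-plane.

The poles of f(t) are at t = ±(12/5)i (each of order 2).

Let g(z) = f(z)e^{-iωz}; for large |z| the factor e^{-iωz} decays in the lower half-plane when ω > 0 and in the upper half-plane when ω < 0.

Case ω > 0 (lower half-plane, clockwise contour ⇒ F(ω) = -2πi·ΣRes):
  Res_{z = - \frac{12 i}{5}} g(z) = \frac{i \left(5 - 12 \omega\right) e^{- \frac{12 \omega}{5}}}{8} (pole of order 2)
  F(ω) = -2πi·ΣRes = \frac{\pi \left(5 - 12 \omega\right) e^{- \frac{12 \omega}{5}}}{4}

Case ω < 0 (upper half-plane, counterclockwise contour ⇒ F(ω) = +2πi·ΣRes):
  Res_{z = \frac{12 i}{5}} g(z) = \frac{i \left(- 12 \omega - 5\right) e^{\frac{12 \omega}{5}}}{8} (pole of order 2)
  F(ω) = 2πi·ΣRes = \frac{\pi \left(12 \omega + 5\right) e^{\frac{12 \omega}{5}}}{4}

Both cases combine into a single formula in |ω|:

F(ω) = \frac{\pi \left(5 - 12 \left|{\omega}\right|\right) e^{- \frac{12 \left|{\omega}\right|}{5}}}{4}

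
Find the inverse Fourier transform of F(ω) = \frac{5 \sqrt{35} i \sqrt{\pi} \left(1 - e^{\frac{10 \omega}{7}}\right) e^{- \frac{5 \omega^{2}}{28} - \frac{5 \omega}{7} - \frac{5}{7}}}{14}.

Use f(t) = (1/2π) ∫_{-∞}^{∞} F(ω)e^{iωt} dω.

f(t) = 5 e^{- \frac{7 t^{2}}{5}} \sin{\left(2 t \right)}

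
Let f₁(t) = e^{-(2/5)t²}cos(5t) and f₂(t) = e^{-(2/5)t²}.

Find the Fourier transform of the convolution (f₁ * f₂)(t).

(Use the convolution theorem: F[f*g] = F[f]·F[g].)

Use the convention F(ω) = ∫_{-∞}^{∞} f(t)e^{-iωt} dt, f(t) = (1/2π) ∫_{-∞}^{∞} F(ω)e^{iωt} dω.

F[f₁*f₂](ω) = \frac{5 \pi \left(e^{\frac{25 \omega}{2}} + 1\right) e^{- \frac{5 \omega^{2}}{4} - \frac{25 \omega}{4} - \frac{125}{8}}}{4}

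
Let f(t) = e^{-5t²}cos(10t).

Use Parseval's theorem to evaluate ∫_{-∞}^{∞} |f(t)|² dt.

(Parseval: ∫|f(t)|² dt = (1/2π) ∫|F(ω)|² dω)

∫|f(t)|² dt = \frac{\sqrt{10} \sqrt{\pi} \left(1 + e^{10}\right)}{20 e^{10}}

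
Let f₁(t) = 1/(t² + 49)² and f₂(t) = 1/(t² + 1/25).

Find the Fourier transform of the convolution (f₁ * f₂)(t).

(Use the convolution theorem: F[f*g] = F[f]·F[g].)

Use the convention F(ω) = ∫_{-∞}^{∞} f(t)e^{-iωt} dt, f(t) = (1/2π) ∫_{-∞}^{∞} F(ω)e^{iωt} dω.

F[f₁*f₂](ω) = \frac{5 \pi^{2} \left(7 \left|{\omega}\right| + 1\right) e^{- \frac{36 \left|{\omega}\right|}{5}}}{686}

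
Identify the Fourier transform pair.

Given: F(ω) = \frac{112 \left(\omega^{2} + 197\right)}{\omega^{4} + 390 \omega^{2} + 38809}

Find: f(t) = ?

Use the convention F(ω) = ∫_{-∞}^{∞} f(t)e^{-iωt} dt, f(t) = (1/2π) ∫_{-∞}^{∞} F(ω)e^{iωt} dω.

f(t) = 4 e^{- 14 \left|{t}\right|} \cos{\left(t \right)}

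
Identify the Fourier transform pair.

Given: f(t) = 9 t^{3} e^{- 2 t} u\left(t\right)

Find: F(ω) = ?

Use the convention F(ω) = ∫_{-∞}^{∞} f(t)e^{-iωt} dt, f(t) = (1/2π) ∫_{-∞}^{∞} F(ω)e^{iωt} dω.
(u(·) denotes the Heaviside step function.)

F(ω) = \frac{54}{\left(i \omega + 2\right)^{4}}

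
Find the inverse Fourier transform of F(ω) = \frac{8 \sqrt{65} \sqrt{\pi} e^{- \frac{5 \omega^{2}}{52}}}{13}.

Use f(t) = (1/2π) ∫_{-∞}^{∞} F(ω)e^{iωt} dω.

f(t) = 8 e^{- \frac{13 t^{2}}{5}}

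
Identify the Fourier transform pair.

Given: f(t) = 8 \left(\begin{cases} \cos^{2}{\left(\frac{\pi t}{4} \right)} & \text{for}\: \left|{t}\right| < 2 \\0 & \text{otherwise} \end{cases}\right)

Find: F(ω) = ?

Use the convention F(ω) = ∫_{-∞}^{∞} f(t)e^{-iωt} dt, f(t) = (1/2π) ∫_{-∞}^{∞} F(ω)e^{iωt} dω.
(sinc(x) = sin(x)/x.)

F(ω) = - \frac{16 \pi^{2} \operatorname{sinc}{\left(2 \omega \right)}}{4 \omega^{2} - \pi^{2}}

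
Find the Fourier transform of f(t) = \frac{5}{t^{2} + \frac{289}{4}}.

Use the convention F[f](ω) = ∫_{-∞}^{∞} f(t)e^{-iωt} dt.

F(ω) = \frac{10 \pi e^{- \frac{17 \left|{\omega}\right|}{2}}}{17}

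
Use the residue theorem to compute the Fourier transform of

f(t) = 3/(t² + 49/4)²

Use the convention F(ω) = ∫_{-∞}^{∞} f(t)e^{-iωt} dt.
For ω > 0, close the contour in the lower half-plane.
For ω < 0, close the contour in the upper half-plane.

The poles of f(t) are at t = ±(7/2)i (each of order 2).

Let g(z) = f(z)e^{-iωz}; for large |z| the factor e^{-iωz} decays in the lower half-plane when ω > 0 and in the upper half-plane when ω < 0.

Case ω > 0 (lower half-plane, clockwise contour ⇒ F(ω) = -2πi·ΣRes):
  Res_{z = - \frac{7 i}{2}} g(z) = \frac{3 i \left(7 \omega + 2\right) e^{- \frac{7 \omega}{2}}}{343} (pole of order 2)
  F(ω) = -2πi·ΣRes = \frac{6 \pi \left(7 \omega + 2\right) e^{- \frac{7 \omega}{2}}}{343}

Case ω < 0 (upper half-plane, counterclockwise contour ⇒ F(ω) = +2πi·ΣRes):
  Res_{z = \frac{7 i}{2}} g(z) = \frac{3 i \left(7 \omega - 2\right) e^{\frac{7 \omega}{2}}}{343} (pole of order 2)
  F(ω) = 2πi·ΣRes = \frac{6 \pi \left(2 - 7 \omega\right) e^{\frac{7 \omega}{2}}}{343}

Both cases combine into a single formula in |ω|:

F(ω) = \frac{6 \pi \left(7 \left|{\omega}\right| + 2\right) e^{- \frac{7 \left|{\omega}\right|}{2}}}{343}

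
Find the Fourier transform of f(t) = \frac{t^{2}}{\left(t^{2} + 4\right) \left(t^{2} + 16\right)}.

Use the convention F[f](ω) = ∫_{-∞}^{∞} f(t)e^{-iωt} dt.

F(ω) = \frac{\pi \left(2 - e^{2 \left|{\omega}\right|}\right) e^{- 4 \left|{\omega}\right|}}{6}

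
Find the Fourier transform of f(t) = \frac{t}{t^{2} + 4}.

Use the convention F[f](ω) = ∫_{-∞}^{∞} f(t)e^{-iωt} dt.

F(ω) = - i \pi e^{- 2 \left|{\omega}\right|} \operatorname{sign}{\left(\omega \right)}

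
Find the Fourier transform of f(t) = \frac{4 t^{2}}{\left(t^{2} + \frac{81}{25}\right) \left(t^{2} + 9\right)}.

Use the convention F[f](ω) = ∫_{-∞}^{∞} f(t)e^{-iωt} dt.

F(ω) = \frac{25 \pi e^{- 3 \left|{\omega}\right|}}{12} - \frac{5 \pi e^{- \frac{9 \left|{\omega}\right|}{5}}}{4}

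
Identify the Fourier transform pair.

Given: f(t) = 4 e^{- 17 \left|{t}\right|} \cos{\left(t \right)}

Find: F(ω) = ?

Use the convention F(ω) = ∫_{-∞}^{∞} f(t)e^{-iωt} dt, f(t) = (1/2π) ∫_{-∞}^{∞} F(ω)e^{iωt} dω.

F(ω) = \frac{136 \left(\omega^{2} + 290\right)}{\omega^{4} + 576 \omega^{2} + 84100}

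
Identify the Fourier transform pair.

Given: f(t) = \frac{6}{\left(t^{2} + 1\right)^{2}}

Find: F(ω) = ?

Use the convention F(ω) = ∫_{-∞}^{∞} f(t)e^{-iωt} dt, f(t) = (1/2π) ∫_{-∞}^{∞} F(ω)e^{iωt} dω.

F(ω) = 3 \pi \left(\left|{\omega}\right| + 1\right) e^{- \left|{\omega}\right|}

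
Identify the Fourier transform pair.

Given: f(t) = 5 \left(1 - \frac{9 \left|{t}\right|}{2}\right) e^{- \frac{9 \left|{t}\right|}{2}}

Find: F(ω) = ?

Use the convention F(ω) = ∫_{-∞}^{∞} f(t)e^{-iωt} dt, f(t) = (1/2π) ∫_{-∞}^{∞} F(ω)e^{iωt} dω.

F(ω) = \frac{1440 \omega^{2}}{\left(4 \omega^{2} + 81\right)^{2}}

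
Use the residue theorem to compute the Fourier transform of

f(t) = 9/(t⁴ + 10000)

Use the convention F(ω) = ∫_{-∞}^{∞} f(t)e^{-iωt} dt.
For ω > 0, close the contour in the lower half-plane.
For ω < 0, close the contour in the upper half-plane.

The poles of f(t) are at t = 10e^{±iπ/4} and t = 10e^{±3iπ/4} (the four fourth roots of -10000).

Let g(z) = f(z)e^{-iωz}; for large |z| the factor e^{-iωz} decays in the lower half-plane when ω > 0 and in the upper half-plane when ω < 0.

Case ω > 0 (lower half-plane, clockwise contour ⇒ F(ω) = -2πi·ΣRes):
  Res_{z = - 5 \sqrt{2} - 5 \sqrt{2} i} g(z) = \frac{9 \sqrt{2} i \left(1 - i\right) e^{5 \sqrt{2} \omega \left(-1 + i\right)}}{8000}
  Res_{z = 5 \sqrt{2} - 5 \sqrt{2} i} g(z) = \frac{9 \sqrt{2} i \left(1 + i\right) e^{- 5 \sqrt{2} \omega \left(1 + i\right)}}{8000}
  F(ω) = -2πi·ΣRes = \frac{9 \sqrt{2} \pi \left(1 - i\right) \left(e^{10 \sqrt{2} i \omega} + i\right) e^{- 5 \sqrt{2} \omega \left(1 + i\right)}}{4000} = \frac{9 \pi e^{- 5 \sqrt{2} \omega} \sin{\left(5 \sqrt{2} \omega + \frac{\pi}{4} \right)}}{1000}

Case ω < 0 (upper half-plane, counterclockwise contour ⇒ F(ω) = +2πi·ΣRes):
  Res_{z = 5 \sqrt{2} + 5 \sqrt{2} i} g(z) = \frac{9 \sqrt{2} i \left(-1 + i\right) e^{5 \sqrt{2} \omega \left(1 - i\right)}}{8000}
  Res_{z = - 5 \sqrt{2} + 5 \sqrt{2} i} g(z) = \frac{9 \sqrt{2} \left(1 - i\right) e^{5 \sqrt{2} \omega \left(1 + i\right)}}{8000}
  F(ω) = 2πi·ΣRes = - \frac{9 \sqrt{2} i \pi \left(i \left(1 - i\right) e^{5 \sqrt{2} \omega \left(1 - i\right)} - \left(1 - i\right) e^{5 \sqrt{2} \omega \left(1 + i\right)}\right)}{4000} = \frac{9 \pi e^{5 \sqrt{2} \omega} \cos{\left(5 \sqrt{2} \omega + \frac{\pi}{4} \right)}}{1000}

Both cases combine into a single formula in |ω|:

F(ω) = \frac{9 \pi e^{- 5 \sqrt{2} \left|{\omega}\right|} \sin{\left(5 \sqrt{2} \left|{\omega}\right| + \frac{\pi}{4} \right)}}{1000}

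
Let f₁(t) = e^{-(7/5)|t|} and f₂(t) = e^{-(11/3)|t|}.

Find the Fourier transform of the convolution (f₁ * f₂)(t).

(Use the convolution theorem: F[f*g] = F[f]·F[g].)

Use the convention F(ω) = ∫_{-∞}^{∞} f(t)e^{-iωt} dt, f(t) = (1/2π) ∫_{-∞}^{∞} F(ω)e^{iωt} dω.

F[f₁*f₂](ω) = \frac{4620}{225 \omega^{4} + 3466 \omega^{2} + 5929}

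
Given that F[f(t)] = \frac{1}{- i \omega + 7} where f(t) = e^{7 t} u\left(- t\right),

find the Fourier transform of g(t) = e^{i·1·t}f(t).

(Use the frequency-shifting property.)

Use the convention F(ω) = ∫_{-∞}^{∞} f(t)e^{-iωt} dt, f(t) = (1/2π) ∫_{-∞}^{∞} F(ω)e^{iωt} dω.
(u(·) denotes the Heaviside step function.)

F[g](ω) = \frac{i}{\omega - 1 + 7 i}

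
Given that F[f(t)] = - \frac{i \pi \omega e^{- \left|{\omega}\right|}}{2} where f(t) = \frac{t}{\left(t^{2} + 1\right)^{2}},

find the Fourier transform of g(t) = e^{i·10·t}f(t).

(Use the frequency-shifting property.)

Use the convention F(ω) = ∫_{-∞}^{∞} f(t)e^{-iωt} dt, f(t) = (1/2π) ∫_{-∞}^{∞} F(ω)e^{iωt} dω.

F[g](ω) = \frac{i \pi \left(10 - \omega\right) e^{- \left|{\omega - 10}\right|}}{2}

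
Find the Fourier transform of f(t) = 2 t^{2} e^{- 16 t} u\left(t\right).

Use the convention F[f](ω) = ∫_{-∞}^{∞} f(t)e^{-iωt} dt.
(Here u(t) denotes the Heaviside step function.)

F(ω) = \frac{4}{\left(i \omega + 16\right)^{3}}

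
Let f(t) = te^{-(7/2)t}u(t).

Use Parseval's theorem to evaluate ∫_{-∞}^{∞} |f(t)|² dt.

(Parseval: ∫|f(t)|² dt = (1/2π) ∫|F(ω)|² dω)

∫|f(t)|² dt = \frac{2}{343}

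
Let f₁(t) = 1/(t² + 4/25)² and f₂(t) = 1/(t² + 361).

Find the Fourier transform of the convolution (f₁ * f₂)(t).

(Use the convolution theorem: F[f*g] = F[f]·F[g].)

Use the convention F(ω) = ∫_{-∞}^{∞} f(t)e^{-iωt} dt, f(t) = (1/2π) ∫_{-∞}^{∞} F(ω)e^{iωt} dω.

F[f₁*f₂](ω) = \frac{25 \pi^{2} \left(2 \left|{\omega}\right| + 5\right) e^{- \frac{97 \left|{\omega}\right|}{5}}}{304}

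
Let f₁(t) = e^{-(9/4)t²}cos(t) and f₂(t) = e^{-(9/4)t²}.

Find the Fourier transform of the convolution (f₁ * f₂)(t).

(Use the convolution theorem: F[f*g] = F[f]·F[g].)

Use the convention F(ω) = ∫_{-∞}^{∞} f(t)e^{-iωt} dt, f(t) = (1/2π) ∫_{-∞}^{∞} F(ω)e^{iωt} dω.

F[f₁*f₂](ω) = \frac{2 \pi \left(e^{\frac{4 \omega}{9}} + 1\right) e^{- \frac{2 \omega^{2}}{9} - \frac{2 \omega}{9} - \frac{1}{9}}}{9}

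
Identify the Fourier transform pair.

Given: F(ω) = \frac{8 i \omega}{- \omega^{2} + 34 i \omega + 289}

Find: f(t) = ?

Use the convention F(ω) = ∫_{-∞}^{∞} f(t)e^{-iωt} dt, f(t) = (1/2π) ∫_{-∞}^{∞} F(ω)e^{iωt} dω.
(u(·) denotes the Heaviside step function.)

f(t) = 8 \left(1 - 17 t\right) e^{- 17 t} u\left(t\right)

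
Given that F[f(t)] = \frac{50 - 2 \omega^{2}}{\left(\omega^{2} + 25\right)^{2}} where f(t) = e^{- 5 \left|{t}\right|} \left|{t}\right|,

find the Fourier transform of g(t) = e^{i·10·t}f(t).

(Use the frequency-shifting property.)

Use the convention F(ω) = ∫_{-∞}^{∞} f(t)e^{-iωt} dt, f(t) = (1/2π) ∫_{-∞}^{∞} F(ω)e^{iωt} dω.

F[g](ω) = \frac{2 \left(25 - \left(\omega - 10\right)^{2}\right)}{\left(\left(\omega - 10\right)^{2} + 25\right)^{2}}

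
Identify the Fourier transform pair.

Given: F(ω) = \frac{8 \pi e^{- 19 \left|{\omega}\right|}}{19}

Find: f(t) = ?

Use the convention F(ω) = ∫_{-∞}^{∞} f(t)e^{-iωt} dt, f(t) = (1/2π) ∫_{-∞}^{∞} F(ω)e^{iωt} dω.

f(t) = \frac{8}{t^{2} + 361}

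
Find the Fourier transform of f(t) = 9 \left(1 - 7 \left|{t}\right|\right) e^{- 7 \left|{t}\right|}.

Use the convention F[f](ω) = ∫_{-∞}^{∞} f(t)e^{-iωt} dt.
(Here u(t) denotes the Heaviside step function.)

F(ω) = \frac{252 \omega^{2}}{\left(\omega^{2} + 49\right)^{2}}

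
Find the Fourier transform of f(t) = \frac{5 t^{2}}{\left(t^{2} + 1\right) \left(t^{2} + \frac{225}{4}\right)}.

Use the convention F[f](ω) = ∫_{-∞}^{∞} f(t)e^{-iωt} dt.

F(ω) = - \frac{20 \pi e^{- \left|{\omega}\right|}}{221} + \frac{150 \pi e^{- \frac{15 \left|{\omega}\right|}{2}}}{221}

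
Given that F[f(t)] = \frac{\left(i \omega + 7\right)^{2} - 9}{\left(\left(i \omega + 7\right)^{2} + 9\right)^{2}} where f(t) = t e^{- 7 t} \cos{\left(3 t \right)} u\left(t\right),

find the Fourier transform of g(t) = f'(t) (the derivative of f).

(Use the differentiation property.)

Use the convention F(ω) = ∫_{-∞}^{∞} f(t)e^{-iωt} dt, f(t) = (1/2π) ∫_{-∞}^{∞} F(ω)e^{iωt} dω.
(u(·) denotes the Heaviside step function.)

F[g](ω) = \frac{i \omega \left(\left(i \omega + 7\right)^{2} - 9\right)}{\left(\left(i \omega + 7\right)^{2} + 9\right)^{2}}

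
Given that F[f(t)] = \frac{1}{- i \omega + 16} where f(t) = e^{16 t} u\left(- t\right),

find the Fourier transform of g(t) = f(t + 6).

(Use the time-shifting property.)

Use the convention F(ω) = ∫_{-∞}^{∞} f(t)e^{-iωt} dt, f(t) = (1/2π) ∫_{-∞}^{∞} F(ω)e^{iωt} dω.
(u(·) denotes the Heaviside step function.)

F[g](ω) = - \frac{e^{6 i \omega}}{i \omega - 16}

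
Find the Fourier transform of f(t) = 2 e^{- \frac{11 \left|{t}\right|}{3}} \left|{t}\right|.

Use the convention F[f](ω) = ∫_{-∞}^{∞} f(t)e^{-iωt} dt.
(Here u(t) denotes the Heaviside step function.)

F(ω) = \frac{36 \left(121 - 9 \omega^{2}\right)}{\left(9 \omega^{2} + 121\right)^{2}}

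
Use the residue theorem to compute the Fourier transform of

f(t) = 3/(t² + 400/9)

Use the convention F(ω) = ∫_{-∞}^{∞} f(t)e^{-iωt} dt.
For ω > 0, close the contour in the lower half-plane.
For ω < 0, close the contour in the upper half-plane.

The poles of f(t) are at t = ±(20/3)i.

Let g(z) = f(z)e^{-iωz}; for large |z| the factor e^{-iωz} decays in the lower half-plane when ω > 0 and in the upper half-plane when ω < 0.

Case ω > 0 (lower half-plane, clockwise contour ⇒ F(ω) = -2πi·ΣRes):
  Res_{z = - \frac{20 i}{3}} g(z) = \frac{9 i e^{- \frac{20 \omega}{3}}}{40}
  F(ω) = -2πi·ΣRes = \frac{9 \pi e^{- \frac{20 \omega}{3}}}{20}

Case ω < 0 (upper half-plane, counterclockwise contour ⇒ F(ω) = +2πi·ΣRes):
  Res_{z = \frac{20 i}{3}} g(z) = - \frac{9 i e^{\frac{20 \omega}{3}}}{40}
  F(ω) = 2πi·ΣRes = \frac{9 \pi e^{\frac{20 \omega}{3}}}{20}

Both cases combine into a single formula in |ω|:

F(ω) = \frac{9 \pi e^{- \frac{20 \left|{\omega}\right|}{3}}}{20}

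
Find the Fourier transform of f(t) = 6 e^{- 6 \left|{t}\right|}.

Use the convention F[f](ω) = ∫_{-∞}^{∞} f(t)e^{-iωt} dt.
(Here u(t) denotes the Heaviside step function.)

F(ω) = \frac{72}{\omega^{2} + 36}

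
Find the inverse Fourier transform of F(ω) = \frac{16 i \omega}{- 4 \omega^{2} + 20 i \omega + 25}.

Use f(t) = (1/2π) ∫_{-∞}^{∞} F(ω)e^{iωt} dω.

f(t) = 4 \left(1 - \frac{5 t}{2}\right) e^{- \frac{5 t}{2}} u\left(t\right)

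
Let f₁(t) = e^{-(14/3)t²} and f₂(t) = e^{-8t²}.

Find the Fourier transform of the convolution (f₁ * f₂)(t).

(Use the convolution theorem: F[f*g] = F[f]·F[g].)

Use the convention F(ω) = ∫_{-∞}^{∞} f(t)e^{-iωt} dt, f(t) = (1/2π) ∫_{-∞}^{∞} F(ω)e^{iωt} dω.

F[f₁*f₂](ω) = \frac{\sqrt{21} \pi e^{- \frac{19 \omega^{2}}{224}}}{28}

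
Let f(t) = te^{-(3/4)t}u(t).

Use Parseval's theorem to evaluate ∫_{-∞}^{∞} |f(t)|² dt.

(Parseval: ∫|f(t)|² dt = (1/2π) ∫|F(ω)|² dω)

∫|f(t)|² dt = \frac{16}{27}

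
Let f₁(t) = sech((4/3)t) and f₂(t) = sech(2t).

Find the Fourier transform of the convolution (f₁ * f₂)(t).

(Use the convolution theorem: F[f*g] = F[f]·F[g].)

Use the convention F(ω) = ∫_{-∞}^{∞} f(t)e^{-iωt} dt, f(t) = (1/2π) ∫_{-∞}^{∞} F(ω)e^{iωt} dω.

F[f₁*f₂](ω) = \frac{3 \pi^{2}}{8 \cosh{\left(\frac{\pi \omega}{4} \right)} \cosh{\left(\frac{3 \pi \omega}{8} \right)}}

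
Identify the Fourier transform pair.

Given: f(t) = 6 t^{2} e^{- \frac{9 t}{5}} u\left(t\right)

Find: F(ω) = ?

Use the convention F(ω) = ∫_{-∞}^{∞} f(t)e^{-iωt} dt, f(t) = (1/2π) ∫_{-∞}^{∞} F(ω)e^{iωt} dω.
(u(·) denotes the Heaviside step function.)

F(ω) = \frac{1500}{\left(5 i \omega + 9\right)^{3}}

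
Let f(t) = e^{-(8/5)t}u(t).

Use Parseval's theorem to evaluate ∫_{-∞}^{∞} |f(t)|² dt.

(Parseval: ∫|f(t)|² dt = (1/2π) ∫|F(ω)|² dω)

∫|f(t)|² dt = \frac{5}{16}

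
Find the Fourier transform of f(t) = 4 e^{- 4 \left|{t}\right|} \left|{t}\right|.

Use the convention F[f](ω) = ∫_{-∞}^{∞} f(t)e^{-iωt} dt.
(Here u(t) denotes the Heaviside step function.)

F(ω) = \frac{8 \left(16 - \omega^{2}\right)}{\left(\omega^{2} + 16\right)^{2}}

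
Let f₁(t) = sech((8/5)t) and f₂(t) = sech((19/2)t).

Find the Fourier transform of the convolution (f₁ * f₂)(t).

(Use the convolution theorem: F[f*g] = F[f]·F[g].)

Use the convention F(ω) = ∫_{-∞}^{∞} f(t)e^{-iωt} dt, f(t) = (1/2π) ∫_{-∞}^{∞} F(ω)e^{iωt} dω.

F[f₁*f₂](ω) = \frac{5 \pi^{2}}{76 \cosh{\left(\frac{\pi \omega}{19} \right)} \cosh{\left(\frac{5 \pi \omega}{16} \right)}}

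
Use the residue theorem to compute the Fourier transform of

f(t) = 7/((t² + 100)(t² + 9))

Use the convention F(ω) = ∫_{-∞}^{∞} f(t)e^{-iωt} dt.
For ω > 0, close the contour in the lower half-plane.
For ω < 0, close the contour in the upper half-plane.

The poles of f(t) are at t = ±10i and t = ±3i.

Let g(z) = f(z)e^{-iωz}; for large |z| the factor e^{-iωz} decays in the lower half-plane when ω > 0 and in the upper half-plane when ω < 0.

Case ω > 0 (lower half-plane, clockwise contour ⇒ F(ω) = -2πi·ΣRes):
  Res_{z = - 10 i} g(z) = - \frac{i e^{- 10 \omega}}{260}
  Res_{z = - 3 i} g(z) = \frac{i e^{- 3 \omega}}{78}
  F(ω) = -2πi·ΣRes = \frac{\pi \left(10 e^{7 \omega} - 3\right) e^{- 10 \omega}}{390}

Case ω < 0 (upper half-plane, counterclockwise contour ⇒ F(ω) = +2πi·ΣRes):
  Res_{z = 10 i} g(z) = \frac{i e^{10 \omega}}{260}
  Res_{z = 3 i} g(z) = - \frac{i e^{3 \omega}}{78}
  F(ω) = 2πi·ΣRes = \frac{\pi \left(10 - 3 e^{7 \omega}\right) e^{3 \omega}}{390}

Both cases combine into a single formula in |ω|:

F(ω) = \frac{\pi \left(10 e^{7 \left|{\omega}\right|} - 3\right) e^{- 10 \left|{\omega}\right|}}{390}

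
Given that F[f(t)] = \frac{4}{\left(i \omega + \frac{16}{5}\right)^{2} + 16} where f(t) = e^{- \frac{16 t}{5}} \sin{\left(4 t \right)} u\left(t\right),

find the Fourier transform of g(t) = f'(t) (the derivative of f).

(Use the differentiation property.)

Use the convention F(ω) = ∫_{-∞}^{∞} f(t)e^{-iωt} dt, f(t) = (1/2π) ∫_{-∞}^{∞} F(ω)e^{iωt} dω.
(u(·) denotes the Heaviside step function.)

F[g](ω) = \frac{100 i \omega}{\left(5 i \omega + 16\right)^{2} + 400}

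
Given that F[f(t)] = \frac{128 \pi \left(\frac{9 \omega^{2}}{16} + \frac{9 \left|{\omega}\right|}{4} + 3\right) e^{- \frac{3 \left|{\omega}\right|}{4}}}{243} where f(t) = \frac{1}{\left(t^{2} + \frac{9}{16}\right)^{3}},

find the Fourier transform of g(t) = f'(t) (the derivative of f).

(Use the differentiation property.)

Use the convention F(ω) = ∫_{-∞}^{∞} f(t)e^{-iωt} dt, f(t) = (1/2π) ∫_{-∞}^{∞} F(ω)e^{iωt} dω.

F[g](ω) = \frac{8 i \pi \omega \left(3 \omega^{2} + 12 \left|{\omega}\right| + 16\right) e^{- \frac{3 \left|{\omega}\right|}{4}}}{81}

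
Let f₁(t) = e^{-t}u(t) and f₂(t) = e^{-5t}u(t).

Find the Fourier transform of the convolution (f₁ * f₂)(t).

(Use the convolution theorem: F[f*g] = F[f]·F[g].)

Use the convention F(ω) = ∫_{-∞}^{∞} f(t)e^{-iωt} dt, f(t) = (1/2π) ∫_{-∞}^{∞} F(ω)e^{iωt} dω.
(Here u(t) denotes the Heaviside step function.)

F[f₁*f₂](ω) = \frac{1}{\left(i \omega + 1\right) \left(i \omega + 5\right)}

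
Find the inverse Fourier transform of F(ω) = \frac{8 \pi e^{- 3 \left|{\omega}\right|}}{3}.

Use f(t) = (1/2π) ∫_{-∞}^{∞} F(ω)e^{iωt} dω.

f(t) = \frac{8}{t^{2} + 9}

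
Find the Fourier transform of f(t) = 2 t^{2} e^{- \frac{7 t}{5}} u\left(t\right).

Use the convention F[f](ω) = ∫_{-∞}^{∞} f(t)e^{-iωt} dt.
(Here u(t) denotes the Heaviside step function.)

F(ω) = \frac{500}{\left(5 i \omega + 7\right)^{3}}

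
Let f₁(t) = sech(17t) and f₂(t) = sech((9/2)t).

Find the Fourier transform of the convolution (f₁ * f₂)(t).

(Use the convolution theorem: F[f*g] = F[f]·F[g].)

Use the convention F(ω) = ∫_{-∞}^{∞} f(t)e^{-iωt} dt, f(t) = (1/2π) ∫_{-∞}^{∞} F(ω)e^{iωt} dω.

F[f₁*f₂](ω) = \frac{2 \pi^{2}}{153 \cosh{\left(\frac{\pi \omega}{34} \right)} \cosh{\left(\frac{\pi \omega}{9} \right)}}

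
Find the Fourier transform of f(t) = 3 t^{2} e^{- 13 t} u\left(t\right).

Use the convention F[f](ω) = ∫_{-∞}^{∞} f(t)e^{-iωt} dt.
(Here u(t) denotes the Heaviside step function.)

F(ω) = \frac{6}{\left(i \omega + 13\right)^{3}}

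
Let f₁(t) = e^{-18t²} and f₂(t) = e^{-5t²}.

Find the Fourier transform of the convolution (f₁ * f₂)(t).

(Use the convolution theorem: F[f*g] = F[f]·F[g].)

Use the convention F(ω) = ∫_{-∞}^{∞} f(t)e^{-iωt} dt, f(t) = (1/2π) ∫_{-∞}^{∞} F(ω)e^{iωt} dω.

F[f₁*f₂](ω) = \frac{\sqrt{10} \pi e^{- \frac{23 \omega^{2}}{360}}}{30}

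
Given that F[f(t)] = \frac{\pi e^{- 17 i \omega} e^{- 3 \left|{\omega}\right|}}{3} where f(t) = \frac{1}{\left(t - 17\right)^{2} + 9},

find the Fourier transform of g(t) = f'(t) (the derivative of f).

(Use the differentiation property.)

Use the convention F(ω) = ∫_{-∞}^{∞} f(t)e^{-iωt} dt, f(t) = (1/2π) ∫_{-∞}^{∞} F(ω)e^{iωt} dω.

F[g](ω) = \frac{i \pi \omega e^{- 17 i \omega - 3 \left|{\omega}\right|}}{3}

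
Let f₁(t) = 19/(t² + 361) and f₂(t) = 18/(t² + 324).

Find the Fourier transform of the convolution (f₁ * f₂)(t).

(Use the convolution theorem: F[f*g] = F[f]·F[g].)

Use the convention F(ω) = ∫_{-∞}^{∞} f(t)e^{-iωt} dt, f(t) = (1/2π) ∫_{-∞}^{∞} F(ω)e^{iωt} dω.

F[f₁*f₂](ω) = \pi^{2} e^{- 37 \left|{\omega}\right|}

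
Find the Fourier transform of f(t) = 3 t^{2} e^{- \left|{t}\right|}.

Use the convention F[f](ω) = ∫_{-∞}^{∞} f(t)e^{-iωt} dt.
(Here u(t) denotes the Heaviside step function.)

F(ω) = \frac{12 \left(1 - 3 \omega^{2}\right)}{\left(\omega^{2} + 1\right)^{3}}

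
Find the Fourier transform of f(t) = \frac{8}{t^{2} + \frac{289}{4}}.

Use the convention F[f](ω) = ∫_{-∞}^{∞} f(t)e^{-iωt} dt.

F(ω) = \frac{16 \pi e^{- \frac{17 \left|{\omega}\right|}{2}}}{17}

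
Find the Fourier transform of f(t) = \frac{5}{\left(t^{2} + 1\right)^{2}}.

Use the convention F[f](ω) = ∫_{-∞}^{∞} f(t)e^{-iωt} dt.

F(ω) = \frac{5 \pi \left(\left|{\omega}\right| + 1\right) e^{- \left|{\omega}\right|}}{2}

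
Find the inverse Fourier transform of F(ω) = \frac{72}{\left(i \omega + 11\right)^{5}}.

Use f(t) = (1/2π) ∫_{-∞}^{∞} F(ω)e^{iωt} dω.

f(t) = 3 t^{4} e^{- 11 t} u\left(t\right)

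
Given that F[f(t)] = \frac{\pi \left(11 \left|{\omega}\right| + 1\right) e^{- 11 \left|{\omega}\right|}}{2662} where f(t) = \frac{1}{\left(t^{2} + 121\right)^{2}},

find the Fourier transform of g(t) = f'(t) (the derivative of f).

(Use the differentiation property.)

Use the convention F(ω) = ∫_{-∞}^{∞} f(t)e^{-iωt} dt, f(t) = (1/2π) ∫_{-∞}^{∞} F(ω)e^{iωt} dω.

F[g](ω) = \frac{i \pi \omega \left(11 \left|{\omega}\right| + 1\right) e^{- 11 \left|{\omega}\right|}}{2662}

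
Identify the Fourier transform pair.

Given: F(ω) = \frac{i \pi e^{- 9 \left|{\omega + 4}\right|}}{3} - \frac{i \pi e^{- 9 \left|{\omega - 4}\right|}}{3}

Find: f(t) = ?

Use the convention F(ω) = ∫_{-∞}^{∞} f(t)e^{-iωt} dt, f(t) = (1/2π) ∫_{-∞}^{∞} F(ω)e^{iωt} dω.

f(t) = \frac{6 \sin{\left(4 t \right)}}{t^{2} + 81}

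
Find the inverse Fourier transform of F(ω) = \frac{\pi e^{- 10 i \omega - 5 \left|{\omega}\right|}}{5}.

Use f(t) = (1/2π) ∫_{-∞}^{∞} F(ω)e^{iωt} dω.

f(t) = \frac{1}{\left(t - 10\right)^{2} + 25}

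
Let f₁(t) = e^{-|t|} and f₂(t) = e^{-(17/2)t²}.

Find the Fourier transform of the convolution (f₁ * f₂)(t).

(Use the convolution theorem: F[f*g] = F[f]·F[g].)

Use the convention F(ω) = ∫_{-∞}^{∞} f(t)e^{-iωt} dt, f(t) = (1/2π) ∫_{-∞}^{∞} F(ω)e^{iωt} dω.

F[f₁*f₂](ω) = \frac{2 \sqrt{34} \sqrt{\pi} e^{- \frac{\omega^{2}}{34}}}{17 \left(\omega^{2} + 1\right)}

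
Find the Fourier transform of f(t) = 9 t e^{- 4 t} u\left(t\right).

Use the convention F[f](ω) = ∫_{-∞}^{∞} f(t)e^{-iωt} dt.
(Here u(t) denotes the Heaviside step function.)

F(ω) = \frac{9}{\left(i \omega + 4\right)^{2}}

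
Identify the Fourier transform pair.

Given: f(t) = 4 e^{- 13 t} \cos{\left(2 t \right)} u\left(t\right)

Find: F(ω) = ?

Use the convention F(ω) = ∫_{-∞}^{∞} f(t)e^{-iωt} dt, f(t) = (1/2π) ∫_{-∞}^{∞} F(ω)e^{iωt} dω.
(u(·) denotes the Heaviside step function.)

F(ω) = \frac{4 \left(i \omega + 13\right)}{\left(i \omega + 13\right)^{2} + 4}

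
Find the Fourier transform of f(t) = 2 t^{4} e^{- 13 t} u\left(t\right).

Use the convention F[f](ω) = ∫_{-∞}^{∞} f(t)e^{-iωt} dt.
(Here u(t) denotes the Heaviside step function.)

F(ω) = \frac{48}{\left(i \omega + 13\right)^{5}}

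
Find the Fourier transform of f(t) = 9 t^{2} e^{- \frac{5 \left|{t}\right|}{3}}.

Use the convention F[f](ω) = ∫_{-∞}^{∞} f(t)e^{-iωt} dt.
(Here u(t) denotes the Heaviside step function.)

F(ω) = \frac{4860 \left(25 - 27 \omega^{2}\right)}{\left(9 \omega^{2} + 25\right)^{3}}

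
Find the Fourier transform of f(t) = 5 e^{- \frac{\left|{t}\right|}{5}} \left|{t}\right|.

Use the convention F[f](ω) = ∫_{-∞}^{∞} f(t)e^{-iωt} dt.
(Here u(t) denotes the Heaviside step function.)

F(ω) = \frac{250 \left(1 - 25 \omega^{2}\right)}{\left(25 \omega^{2} + 1\right)^{2}}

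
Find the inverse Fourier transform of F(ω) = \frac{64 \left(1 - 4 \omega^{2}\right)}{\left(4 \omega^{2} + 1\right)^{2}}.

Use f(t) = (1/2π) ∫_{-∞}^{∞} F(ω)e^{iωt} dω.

f(t) = 8 e^{- \frac{\left|{t}\right|}{2}} \left|{t}\right|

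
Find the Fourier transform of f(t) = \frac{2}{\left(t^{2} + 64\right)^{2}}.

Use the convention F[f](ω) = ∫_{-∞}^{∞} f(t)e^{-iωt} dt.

F(ω) = \frac{\pi \left(8 \left|{\omega}\right| + 1\right) e^{- 8 \left|{\omega}\right|}}{512}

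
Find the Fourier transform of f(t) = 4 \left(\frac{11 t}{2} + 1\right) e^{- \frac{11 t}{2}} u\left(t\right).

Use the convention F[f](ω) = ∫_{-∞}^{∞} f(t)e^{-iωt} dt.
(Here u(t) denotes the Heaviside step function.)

F(ω) = \frac{16 \left(- i \omega - 11\right)}{4 \omega^{2} - 44 i \omega - 121}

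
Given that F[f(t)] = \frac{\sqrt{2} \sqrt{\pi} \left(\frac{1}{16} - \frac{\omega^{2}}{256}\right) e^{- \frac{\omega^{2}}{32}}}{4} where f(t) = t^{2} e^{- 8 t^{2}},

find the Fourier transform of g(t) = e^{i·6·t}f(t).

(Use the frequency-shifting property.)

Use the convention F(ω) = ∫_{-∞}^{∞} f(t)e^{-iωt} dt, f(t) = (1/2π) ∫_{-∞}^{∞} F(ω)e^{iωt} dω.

F[g](ω) = \frac{\sqrt{2} \sqrt{\pi} \left(16 - \left(\omega - 6\right)^{2}\right) e^{- \frac{\left(\omega - 6\right)^{2}}{32}}}{1024}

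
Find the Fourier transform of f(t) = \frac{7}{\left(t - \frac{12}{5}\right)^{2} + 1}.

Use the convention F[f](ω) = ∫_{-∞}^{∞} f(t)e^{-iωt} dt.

F(ω) = 7 \pi e^{- \frac{12 i \omega}{5} - \left|{\omega}\right|}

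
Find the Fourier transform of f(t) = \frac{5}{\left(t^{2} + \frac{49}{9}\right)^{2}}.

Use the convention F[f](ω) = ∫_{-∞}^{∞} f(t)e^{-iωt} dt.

F(ω) = \frac{45 \pi \left(7 \left|{\omega}\right| + 3\right) e^{- \frac{7 \left|{\omega}\right|}{3}}}{686}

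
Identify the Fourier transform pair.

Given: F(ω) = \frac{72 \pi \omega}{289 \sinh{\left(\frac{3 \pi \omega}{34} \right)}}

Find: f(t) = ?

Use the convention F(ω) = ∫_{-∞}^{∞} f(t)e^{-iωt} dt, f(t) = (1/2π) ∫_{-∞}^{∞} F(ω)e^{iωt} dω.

f(t) = \frac{8}{\cosh^{2}{\left(\frac{17 t}{3} \right)}}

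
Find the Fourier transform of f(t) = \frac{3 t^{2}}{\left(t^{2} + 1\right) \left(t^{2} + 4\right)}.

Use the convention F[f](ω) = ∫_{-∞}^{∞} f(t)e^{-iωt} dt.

F(ω) = \pi \left(2 - e^{\left|{\omega}\right|}\right) e^{- 2 \left|{\omega}\right|}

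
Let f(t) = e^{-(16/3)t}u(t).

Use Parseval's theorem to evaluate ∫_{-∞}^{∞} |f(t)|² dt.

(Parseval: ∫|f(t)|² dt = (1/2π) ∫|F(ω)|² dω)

∫|f(t)|² dt = \frac{3}{32}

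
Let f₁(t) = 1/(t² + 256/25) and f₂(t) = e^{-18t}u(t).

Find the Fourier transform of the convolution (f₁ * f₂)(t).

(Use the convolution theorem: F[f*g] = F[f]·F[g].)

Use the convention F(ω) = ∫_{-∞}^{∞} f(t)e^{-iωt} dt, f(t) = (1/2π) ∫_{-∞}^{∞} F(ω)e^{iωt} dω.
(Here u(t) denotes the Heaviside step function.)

F[f₁*f₂](ω) = \frac{5 \pi e^{- \frac{16 \left|{\omega}\right|}{5}}}{16 \left(i \omega + 18\right)}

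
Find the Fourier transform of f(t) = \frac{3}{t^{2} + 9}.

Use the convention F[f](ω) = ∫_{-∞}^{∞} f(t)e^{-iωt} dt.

F(ω) = \pi e^{- 3 \left|{\omega}\right|}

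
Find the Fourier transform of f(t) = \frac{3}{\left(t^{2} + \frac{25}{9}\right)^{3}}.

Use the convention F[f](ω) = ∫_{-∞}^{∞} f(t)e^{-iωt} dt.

F(ω) = \frac{81 \pi \left(25 \omega^{2} + 45 \left|{\omega}\right| + 27\right) e^{- \frac{5 \left|{\omega}\right|}{3}}}{25000}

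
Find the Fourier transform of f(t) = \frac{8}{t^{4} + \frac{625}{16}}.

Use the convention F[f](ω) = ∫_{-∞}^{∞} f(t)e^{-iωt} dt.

F(ω) = \frac{64 \pi e^{- \frac{5 \sqrt{2} \left|{\omega}\right|}{4}} \sin{\left(\frac{5 \sqrt{2} \left|{\omega}\right|}{4} + \frac{\pi}{4} \right)}}{125}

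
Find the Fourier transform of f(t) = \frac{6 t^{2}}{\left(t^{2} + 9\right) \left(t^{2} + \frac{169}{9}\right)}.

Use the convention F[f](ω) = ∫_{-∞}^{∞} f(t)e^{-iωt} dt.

F(ω) = - \frac{81 \pi e^{- 3 \left|{\omega}\right|}}{44} + \frac{117 \pi e^{- \frac{13 \left|{\omega}\right|}{3}}}{44}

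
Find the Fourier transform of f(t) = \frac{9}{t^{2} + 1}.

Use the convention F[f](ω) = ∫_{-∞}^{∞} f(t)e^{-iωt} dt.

F(ω) = 9 \pi e^{- \left|{\omega}\right|}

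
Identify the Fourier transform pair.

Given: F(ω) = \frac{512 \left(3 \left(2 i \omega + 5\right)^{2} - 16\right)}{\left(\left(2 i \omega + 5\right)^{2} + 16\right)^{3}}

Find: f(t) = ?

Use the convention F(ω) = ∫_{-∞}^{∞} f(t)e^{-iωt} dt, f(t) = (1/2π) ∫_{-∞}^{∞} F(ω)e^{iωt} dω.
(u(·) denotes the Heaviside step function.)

f(t) = 8 t^{2} e^{- \frac{5 t}{2}} \sin{\left(2 t \right)} u\left(t\right)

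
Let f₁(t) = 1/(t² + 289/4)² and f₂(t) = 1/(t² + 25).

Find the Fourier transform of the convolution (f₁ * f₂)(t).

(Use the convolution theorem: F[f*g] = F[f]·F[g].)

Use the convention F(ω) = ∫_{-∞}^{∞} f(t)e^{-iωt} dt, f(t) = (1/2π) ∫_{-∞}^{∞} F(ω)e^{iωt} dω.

F[f₁*f₂](ω) = \frac{2 \pi^{2} \left(17 \left|{\omega}\right| + 2\right) e^{- \frac{27 \left|{\omega}\right|}{2}}}{24565}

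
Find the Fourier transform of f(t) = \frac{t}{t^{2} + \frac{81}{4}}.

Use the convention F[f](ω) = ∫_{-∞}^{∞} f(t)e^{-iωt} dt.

F(ω) = - i \pi e^{- \frac{9 \left|{\omega}\right|}{2}} \operatorname{sign}{\left(\omega \right)}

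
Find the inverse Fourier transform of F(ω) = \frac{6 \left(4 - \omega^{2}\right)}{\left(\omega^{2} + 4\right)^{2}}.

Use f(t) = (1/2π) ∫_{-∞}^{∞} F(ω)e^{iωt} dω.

f(t) = 3 e^{- 2 \left|{t}\right|} \left|{t}\right|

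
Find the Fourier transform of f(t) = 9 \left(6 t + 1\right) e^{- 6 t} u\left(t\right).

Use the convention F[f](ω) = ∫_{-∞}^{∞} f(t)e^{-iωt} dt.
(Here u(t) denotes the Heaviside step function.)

F(ω) = \frac{9 \left(- i \omega - 12\right)}{\omega^{2} - 12 i \omega - 36}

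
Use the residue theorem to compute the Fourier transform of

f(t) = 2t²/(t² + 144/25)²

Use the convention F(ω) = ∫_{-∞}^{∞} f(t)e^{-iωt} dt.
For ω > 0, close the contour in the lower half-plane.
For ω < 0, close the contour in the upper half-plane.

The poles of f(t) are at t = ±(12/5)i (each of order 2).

Let g(z) = f(z)e^{-iωz}; for large |z| the factor e^{-iωz} decays in the lower half-plane when ω > 0 and in the upper half-plane when ω < 0.

Case ω > 0 (lower half-plane, clockwise contour ⇒ F(ω) = -2πi·ΣRes):
  Res_{z = - \frac{12 i}{5}} g(z) = \frac{i \left(5 - 12 \omega\right) e^{- \frac{12 \omega}{5}}}{24} (pole of order 2)
  F(ω) = -2πi·ΣRes = \frac{\pi \left(5 - 12 \omega\right) e^{- \frac{12 \omega}{5}}}{12}

Case ω < 0 (upper half-plane, counterclockwise contour ⇒ F(ω) = +2πi·ΣRes):
  Res_{z = \frac{12 i}{5}} g(z) = \frac{i \left(- 12 \omega - 5\right) e^{\frac{12 \omega}{5}}}{24} (pole of order 2)
  F(ω) = 2πi·ΣRes = \frac{\pi \left(12 \omega + 5\right) e^{\frac{12 \omega}{5}}}{12}

Both cases combine into a single formula in |ω|:

F(ω) = \frac{\pi \left(5 - 12 \left|{\omega}\right|\right) e^{- \frac{12 \left|{\omega}\right|}{5}}}{12}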